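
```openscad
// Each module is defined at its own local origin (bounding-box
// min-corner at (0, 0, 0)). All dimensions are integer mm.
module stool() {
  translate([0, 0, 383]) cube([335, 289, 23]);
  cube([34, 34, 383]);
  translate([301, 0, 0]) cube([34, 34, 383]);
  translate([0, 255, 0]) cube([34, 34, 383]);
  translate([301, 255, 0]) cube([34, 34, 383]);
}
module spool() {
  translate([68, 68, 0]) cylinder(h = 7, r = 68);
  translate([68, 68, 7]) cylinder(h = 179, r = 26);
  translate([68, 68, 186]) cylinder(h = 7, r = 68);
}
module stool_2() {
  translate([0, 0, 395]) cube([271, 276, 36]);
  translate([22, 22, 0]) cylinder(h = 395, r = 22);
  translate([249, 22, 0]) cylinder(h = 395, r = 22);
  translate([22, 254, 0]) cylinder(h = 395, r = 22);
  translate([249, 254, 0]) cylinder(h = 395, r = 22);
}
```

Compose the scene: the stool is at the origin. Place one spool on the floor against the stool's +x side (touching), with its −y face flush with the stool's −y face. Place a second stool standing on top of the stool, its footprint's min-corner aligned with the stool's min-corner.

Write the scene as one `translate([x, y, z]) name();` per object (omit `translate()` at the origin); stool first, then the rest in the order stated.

stool();
translate([335, 0, 0]) spool();
translate([0, 0, 406]) stool_2();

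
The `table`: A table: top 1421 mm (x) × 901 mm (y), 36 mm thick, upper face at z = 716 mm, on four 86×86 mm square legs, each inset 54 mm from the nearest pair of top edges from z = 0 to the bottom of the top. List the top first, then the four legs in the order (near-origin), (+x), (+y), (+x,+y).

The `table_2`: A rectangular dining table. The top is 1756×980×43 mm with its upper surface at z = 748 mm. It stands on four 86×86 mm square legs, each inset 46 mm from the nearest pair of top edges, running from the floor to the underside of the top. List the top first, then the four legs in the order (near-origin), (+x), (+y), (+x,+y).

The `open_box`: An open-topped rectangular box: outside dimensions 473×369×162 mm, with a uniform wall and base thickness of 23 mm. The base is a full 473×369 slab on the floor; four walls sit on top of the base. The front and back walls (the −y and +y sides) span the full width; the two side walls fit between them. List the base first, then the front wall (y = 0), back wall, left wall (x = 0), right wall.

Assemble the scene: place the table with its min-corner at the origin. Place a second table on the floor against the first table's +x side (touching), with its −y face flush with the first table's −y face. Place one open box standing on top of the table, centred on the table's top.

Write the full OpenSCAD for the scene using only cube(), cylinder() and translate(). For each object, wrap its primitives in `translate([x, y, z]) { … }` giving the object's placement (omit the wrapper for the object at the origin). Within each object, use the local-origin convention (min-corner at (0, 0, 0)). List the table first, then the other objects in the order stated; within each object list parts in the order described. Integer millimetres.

translate([0, 0, 680]) cube([1421, 901, 36]);
translate([54, 54, 0]) cube([86, 86, 680]);
translate([1281, 54, 0]) cube([86, 86, 680]);
translate([54, 761, 0]) cube([86, 86, 680]);
translate([1281, 761, 0]) cube([86, 86, 680]);
translate([1421, 0, 0]) {
  translate([0, 0, 705]) cube([1756, 980, 43]);
  translate([46, 46, 0]) cube([86, 86, 705]);
  translate([1624, 46, 0]) cube([86, 86, 705]);
  translate([46, 848, 0]) cube([86, 86, 705]);
  translate([1624, 848, 0]) cube([86, 86, 705]);
}
translate([474, 266, 716]) {
  cube([473, 369, 23]);
  translate([0, 0, 23]) cube([473, 23, 139]);
  translate([0, 346, 23]) cube([473, 23, 139]);
  translate([0, 23, 23]) cube([23, 323, 139]);
  translate([450, 23, 23]) cube([23, 323, 139]);
}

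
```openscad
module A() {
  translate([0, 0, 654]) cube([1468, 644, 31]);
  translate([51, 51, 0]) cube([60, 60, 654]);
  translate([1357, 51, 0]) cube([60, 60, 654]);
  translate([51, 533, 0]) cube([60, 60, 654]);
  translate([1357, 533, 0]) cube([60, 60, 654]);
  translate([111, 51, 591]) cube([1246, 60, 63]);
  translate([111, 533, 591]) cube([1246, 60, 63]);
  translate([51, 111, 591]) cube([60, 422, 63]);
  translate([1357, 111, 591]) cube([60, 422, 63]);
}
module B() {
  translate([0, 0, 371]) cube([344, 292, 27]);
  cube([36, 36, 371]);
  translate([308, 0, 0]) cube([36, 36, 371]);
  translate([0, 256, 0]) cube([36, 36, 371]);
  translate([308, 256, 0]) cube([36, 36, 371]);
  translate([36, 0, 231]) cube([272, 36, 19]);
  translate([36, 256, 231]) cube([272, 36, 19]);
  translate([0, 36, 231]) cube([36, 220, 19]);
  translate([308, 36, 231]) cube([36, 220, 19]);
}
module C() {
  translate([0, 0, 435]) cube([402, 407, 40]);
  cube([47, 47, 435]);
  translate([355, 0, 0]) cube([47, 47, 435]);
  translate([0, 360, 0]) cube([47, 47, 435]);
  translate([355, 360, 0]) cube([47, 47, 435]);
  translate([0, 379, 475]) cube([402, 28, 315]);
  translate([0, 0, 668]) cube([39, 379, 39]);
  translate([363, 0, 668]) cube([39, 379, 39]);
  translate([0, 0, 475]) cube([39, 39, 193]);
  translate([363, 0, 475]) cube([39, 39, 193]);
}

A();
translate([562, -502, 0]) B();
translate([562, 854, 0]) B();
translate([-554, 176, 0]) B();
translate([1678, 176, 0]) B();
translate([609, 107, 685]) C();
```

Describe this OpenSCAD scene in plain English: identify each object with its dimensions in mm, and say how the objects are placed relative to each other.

A is a table with a 1468×644 mm rectangular top, 31 mm thick, top surface at z = 685 mm, supported by four 60×60 mm square legs, each inset 51 mm from the nearest pair of top edges, running from the floor. Four apron rails, 60 mm thick and 63 mm tall, run between adjacent legs with their top edges flush with the underside of the top and their outer faces flush with the legs' outer faces.

B is a simple wooden stool: a rectangular seat 344 mm (x) by 292 mm (y), 27 mm thick, top face at z = 398 mm, on four square legs, each 36×36 mm in cross-section. The legs rest on z = 0, each flush with a corner of the seat. Four stretchers, 36 mm wide and 19 mm tall, connect adjacent legs with their undersides at z = 231 mm, each running between the inner faces of the legs it joins and aligned with the legs' outer faces on the other axis.

C is a chair: 402×407 mm seat, 40 mm thick, top at z = 475 mm, on four 47 mm square corner legs flush with the seat edges. A 28 mm thick backrest slab spans the full seat width, extending 315 mm above the seat top, its back face flush with the seat's +y edge. Two armrests of 39×39 mm section run along each side from the seat's front edge to the front of the backrest, top faces 232 mm above the seat top and outer faces flush with the seat's x-edges; a 39×39 mm post under the front of each armrest stands on the seat at the front corner.

Four stools sit around the table at the −y, +y, −x, +x sides. The chair is on top of the table.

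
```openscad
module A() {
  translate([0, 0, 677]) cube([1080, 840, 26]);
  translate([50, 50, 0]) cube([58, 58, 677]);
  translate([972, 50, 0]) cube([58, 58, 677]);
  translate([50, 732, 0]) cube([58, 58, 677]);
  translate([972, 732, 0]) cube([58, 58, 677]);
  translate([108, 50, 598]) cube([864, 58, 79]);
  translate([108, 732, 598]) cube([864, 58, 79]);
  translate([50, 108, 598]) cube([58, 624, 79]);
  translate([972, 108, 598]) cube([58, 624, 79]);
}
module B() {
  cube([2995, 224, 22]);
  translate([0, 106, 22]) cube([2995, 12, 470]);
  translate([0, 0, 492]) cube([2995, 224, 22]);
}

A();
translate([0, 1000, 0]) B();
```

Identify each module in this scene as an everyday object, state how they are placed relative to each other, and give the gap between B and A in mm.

A is a table. B is an I-beam. The I-beam is on the floor beside the table on its +y side. The gap between the I-beam and the table is 160 mm.

The I-beam's nearest face is 160 mm from the table's +y face.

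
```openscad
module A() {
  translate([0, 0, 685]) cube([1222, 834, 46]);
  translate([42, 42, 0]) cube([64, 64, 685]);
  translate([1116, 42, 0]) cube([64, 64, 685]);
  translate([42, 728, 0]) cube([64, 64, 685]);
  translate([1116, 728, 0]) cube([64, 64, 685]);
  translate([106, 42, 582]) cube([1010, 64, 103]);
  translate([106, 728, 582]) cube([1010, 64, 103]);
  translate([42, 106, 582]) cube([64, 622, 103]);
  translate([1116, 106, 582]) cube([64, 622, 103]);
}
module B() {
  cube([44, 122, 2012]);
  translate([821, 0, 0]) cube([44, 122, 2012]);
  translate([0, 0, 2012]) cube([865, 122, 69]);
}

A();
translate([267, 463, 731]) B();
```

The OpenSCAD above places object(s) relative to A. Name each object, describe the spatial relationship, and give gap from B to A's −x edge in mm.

The door frame's min-x is at 267; the table's min-x is 0; gap = 267 mm.

A is a table. B is a door frame. The door frame is on top of the table. The gap from the door frame to the table's −x edge is 267 mm.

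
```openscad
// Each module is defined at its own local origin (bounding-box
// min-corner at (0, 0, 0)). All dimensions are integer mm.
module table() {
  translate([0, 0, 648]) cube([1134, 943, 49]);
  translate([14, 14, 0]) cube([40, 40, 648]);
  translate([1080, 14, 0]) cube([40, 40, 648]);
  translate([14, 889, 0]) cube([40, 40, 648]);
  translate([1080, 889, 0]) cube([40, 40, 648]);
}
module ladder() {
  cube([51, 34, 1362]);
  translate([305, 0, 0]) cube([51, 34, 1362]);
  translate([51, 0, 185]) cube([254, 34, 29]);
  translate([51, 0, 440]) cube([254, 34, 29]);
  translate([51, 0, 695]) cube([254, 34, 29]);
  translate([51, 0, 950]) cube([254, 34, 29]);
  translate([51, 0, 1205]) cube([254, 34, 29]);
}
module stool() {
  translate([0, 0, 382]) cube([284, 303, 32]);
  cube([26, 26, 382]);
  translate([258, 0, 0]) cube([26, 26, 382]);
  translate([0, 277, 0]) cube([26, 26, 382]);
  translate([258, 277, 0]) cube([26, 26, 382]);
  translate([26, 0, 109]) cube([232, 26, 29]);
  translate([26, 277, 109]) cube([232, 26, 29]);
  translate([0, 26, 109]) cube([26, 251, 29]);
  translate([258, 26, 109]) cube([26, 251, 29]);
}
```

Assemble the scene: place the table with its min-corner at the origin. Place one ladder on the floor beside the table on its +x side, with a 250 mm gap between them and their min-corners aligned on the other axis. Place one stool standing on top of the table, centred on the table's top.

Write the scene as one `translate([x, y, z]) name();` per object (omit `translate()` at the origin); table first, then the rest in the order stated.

table();
translate([1384, 0, 0]) ladder();
translate([425, 320, 697]) stool();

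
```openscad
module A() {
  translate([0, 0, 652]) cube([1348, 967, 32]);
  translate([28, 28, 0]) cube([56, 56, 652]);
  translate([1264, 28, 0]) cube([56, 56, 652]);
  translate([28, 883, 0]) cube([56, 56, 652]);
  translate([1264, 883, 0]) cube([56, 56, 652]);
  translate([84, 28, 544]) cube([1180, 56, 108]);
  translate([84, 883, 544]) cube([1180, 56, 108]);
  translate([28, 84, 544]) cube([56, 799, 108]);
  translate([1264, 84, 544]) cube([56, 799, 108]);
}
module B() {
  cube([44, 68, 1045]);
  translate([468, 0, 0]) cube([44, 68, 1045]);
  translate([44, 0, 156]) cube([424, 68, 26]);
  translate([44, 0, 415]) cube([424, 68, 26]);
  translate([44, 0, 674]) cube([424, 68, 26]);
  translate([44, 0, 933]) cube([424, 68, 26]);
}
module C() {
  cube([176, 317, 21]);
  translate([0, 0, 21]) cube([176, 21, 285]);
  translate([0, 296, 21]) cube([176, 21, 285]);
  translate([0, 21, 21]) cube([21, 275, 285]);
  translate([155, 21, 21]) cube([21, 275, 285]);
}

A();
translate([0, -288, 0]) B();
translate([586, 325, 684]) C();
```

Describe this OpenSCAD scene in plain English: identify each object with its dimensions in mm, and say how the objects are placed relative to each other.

A is a table with a 1348×967 mm rectangular top, 32 mm thick, top surface at z = 684 mm, supported by four 56×56 mm square legs, each inset 28 mm from the nearest pair of top edges, running from the floor. Four apron rails, 56 mm thick and 108 mm tall, run between adjacent legs with their top edges flush with the underside of the top and their outer faces flush with the legs' outer faces.

B is a wooden ladder with two side rails of 44×68 mm section and 1045 mm height, set 512 mm apart overall. Between them run 4 rectangular rungs (68 mm deep, 26 mm thick), front faces flush with the rails' −y face. The bottom of the first rung is 156 mm above the floor and each subsequent rung is 259 mm higher than the one below.

C is an open-topped rectangular box: outside dimensions 176×317×306 mm, with a uniform wall and base thickness of 21 mm. The base is a full 176×317 slab on the floor; four walls sit on top of the base. The front and back walls (the −y and +y sides) span the full width; the two side walls fit between them.

The ladder is on the floor beside the table on its −y side. The open box is on top of the table, centred.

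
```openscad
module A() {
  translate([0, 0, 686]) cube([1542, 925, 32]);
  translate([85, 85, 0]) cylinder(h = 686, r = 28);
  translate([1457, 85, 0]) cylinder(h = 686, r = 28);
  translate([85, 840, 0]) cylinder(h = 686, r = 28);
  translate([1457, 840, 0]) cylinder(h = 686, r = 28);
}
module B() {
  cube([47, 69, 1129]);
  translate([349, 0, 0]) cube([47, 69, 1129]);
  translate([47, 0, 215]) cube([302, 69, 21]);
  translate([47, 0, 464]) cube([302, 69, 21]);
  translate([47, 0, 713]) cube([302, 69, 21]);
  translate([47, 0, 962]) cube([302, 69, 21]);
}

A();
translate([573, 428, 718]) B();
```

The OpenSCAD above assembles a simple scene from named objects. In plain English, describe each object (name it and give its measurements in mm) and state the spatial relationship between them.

A is a rectangular dining table. The top is 1542×925×32 mm with its upper surface at z = 718 mm. It stands on four round legs of 56 mm diameter, each leg's bounding box inset 57 mm from the nearest pair of top edges, running from the floor to the underside of the top.

B is a straight ladder. Two 47×69 mm vertical rails, 1129 mm tall, stand 396 mm apart (outside-to-outside) with their front faces coplanar on the −y side. 4 rungs, each 69 mm deep and 21 mm tall, span between the inner faces of the rails, front faces flush with the rails. The lowest rung's underside is at z = 215 mm and rungs are spaced 249 mm apart (underside to underside).

The ladder is on top of the table, centred.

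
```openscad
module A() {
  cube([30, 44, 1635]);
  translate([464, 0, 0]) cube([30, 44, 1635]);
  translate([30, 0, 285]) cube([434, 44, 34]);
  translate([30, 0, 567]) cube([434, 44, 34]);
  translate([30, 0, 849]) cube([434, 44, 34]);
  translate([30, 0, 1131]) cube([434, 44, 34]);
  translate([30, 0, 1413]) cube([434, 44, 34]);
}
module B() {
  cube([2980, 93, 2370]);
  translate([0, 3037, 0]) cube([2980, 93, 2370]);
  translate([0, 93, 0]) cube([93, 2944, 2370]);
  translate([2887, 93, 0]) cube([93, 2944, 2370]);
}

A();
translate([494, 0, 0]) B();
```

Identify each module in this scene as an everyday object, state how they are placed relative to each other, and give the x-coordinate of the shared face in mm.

The ladder's +x face and the house frame's −x face are both at x = 494 mm.

A is a ladder. B is a house frame. The house frame is against the ladder's +x side, with their −y faces flush. The x-coordinate of the shared face is 494 mm.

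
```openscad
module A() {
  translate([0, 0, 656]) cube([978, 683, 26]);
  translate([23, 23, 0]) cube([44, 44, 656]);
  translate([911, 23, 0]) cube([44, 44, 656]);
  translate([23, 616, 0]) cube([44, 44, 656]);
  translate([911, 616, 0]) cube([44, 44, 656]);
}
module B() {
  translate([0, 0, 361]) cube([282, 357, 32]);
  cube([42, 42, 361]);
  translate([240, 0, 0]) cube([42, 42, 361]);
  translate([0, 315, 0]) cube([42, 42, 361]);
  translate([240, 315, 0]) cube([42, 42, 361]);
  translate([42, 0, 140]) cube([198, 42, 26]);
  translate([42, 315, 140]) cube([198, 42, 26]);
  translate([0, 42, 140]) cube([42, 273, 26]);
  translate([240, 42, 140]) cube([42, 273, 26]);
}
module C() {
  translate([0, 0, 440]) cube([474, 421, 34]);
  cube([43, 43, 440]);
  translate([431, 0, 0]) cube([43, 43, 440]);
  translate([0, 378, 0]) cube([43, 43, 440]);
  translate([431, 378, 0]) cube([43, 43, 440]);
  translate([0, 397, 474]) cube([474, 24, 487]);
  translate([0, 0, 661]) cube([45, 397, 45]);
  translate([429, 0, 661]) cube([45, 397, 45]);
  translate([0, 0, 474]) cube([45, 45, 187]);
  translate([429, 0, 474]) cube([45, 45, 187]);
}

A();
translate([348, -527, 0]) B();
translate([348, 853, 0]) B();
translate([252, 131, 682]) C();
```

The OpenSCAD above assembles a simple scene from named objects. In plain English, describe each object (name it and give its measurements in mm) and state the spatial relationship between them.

A is a table: top 978 mm (x) × 683 mm (y), 26 mm thick, upper face at z = 682 mm, on four 44×44 mm square legs, each inset 23 mm from the nearest pair of top edges, running from z = 0 to the bottom of the top.

B is a simple wooden stool: a rectangular seat 282 mm (x) by 357 mm (y), 32 mm thick, top face at z = 393 mm, on four square legs, each 42×42 mm in cross-section. The legs rest on z = 0, each flush with a corner of the seat. Four stretchers, 42 mm wide and 26 mm tall, connect adjacent legs with their undersides at z = 140 mm, each running between the inner faces of the legs it joins and aligned with the legs' outer faces on the other axis.

C is a chair: 474×421 mm seat, 34 mm thick, top at z = 474 mm, on four 43 mm square corner legs flush with the seat edges. A 24 mm thick backrest slab spans the full seat width, extending 487 mm above the seat top, its back face flush with the seat's +y edge. Two armrests of 45×45 mm section run along each side from the seat's front edge to the front of the backrest, top faces 232 mm above the seat top and outer faces flush with the seat's x-edges; a 45×45 mm post under the front of each armrest stands on the seat at the front corner.

Two stools sit around the table at the −y, +y sides. The chair is on top of the table, centred.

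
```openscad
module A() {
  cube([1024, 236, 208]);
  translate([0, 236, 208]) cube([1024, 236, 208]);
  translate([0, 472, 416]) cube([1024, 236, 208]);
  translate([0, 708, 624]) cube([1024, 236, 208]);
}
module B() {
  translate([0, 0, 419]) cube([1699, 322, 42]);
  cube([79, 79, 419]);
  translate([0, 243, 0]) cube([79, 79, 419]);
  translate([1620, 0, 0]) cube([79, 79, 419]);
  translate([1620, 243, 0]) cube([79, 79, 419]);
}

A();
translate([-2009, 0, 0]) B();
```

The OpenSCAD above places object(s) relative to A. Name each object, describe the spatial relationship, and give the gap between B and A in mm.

A is a staircase. B is a bench. The bench is on the floor beside the staircase on its −x side. The gap between the bench and the staircase is 310 mm.

The bench's nearest face is 310 mm from the staircase's −x face.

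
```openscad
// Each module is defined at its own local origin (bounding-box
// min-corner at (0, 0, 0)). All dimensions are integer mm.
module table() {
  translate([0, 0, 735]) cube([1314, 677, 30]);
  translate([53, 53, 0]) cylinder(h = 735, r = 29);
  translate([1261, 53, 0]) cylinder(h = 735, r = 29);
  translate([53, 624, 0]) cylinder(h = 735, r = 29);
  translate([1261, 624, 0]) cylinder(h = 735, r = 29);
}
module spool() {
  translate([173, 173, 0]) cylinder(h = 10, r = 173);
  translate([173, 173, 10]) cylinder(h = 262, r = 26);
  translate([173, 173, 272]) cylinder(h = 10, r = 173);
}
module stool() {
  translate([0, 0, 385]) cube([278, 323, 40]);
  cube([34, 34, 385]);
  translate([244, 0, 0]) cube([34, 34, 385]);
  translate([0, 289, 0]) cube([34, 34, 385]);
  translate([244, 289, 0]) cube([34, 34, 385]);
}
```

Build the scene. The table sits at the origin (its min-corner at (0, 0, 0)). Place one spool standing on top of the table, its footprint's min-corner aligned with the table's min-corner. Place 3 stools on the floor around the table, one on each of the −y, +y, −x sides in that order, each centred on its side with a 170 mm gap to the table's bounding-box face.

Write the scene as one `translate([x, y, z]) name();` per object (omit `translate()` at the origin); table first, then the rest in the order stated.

table();
translate([0, 0, 765]) spool();
translate([518, -493, 0]) stool();
translate([518, 847, 0]) stool();
translate([-448, 177, 0]) stool();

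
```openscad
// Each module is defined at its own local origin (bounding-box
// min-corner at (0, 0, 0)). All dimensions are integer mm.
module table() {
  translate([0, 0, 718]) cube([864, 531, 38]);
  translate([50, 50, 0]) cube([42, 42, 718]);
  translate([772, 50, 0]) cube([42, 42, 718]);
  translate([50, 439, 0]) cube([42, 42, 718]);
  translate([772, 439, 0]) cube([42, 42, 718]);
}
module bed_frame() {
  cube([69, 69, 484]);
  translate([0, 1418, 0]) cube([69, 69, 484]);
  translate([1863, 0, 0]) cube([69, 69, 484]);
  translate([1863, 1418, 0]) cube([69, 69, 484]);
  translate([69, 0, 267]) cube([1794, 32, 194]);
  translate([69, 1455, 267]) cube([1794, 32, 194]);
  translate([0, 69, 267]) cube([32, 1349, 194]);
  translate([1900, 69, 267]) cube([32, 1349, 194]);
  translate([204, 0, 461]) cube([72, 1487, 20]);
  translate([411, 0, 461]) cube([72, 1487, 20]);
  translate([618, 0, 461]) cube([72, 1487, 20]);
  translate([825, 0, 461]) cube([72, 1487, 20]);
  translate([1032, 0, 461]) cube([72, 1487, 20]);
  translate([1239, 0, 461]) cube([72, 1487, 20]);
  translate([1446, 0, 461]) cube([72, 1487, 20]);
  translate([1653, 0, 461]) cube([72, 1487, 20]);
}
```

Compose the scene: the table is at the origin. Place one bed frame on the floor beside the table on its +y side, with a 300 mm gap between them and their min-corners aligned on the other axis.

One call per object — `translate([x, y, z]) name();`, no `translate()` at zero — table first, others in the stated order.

table();
translate([0, 831, 0]) bed_frame();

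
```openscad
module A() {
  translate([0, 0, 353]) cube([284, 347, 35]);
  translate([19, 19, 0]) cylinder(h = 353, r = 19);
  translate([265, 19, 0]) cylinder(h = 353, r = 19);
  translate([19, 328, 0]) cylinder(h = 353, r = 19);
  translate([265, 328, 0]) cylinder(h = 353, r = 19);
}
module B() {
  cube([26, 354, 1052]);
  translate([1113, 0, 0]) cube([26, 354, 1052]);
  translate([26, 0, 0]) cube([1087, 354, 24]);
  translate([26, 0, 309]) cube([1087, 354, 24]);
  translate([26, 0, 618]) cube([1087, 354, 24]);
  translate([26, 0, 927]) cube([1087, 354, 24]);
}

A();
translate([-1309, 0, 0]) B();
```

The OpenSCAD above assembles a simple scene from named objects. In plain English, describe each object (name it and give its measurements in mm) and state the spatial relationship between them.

A is a four-legged stool. The seat is a 284×347×35 mm slab whose top surface is at z = 388 mm; four round legs, each 38 mm in diameter, run from the floor (z = 0) to the underside of the seat, each leg's axis is inset half a diameter from the nearest pair of seat edges (so the leg's bounding box is flush with the corner).

B is a bookshelf 1139 mm wide overall, 354 mm deep and 1052 mm tall. The two sides are 26 mm thick vertical panels. 4 horizontal shelves of 24 mm thickness span between the inner faces of the sides; the lowest shelf sits on the floor and shelves are stacked with a clear vertical gap of 285 mm between each pair.

The bookshelf is on the floor beside the stool on its −x side.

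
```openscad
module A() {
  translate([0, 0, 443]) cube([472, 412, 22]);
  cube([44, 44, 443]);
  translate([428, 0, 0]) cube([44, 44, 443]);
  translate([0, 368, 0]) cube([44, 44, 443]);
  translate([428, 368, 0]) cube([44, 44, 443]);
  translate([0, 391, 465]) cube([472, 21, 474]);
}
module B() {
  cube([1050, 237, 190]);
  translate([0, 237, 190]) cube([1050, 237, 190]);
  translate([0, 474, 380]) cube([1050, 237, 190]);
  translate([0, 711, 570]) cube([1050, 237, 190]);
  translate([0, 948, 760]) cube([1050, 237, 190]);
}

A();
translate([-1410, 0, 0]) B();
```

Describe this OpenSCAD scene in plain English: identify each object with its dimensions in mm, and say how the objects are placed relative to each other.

A is a chair: 472×412 mm seat, 22 mm thick, top at z = 465 mm, on four 44 mm square corner legs flush with the seat edges. A 21 mm thick backrest slab spans the full seat width, extending 474 mm above the seat top, its back face flush with the seat's +y edge.

B is a run of 5 identical solid stair steps. Each tread is 1050×237 mm and each step block is 190 mm high. Step 1 rests on the floor; step k is offset from step 1 by (k−1)×237 mm in y and (k−1)×190 mm in z.

The staircase is on the floor beside the chair on its −x side.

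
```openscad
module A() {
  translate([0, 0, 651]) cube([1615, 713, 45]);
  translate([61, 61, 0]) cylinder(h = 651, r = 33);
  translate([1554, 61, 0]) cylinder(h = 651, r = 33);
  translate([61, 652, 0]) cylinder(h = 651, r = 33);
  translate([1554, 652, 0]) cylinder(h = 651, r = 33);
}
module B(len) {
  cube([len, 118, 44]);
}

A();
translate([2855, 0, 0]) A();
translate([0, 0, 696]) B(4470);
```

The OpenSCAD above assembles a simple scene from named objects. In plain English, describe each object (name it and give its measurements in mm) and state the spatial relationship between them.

A is a table: top 1615 mm (x) × 713 mm (y), 45 mm thick, upper face at z = 696 mm, on four round legs of 66 mm diameter, each leg's bounding box inset 28 mm from the nearest pair of top edges, running from z = 0 to the bottom of the top.

B is a rectangular beam 4470 mm long (x), 118 mm deep (y), 44 mm thick (z).

The beam spans the tops of two tables placed 1240 mm apart, resting at z = 696 mm.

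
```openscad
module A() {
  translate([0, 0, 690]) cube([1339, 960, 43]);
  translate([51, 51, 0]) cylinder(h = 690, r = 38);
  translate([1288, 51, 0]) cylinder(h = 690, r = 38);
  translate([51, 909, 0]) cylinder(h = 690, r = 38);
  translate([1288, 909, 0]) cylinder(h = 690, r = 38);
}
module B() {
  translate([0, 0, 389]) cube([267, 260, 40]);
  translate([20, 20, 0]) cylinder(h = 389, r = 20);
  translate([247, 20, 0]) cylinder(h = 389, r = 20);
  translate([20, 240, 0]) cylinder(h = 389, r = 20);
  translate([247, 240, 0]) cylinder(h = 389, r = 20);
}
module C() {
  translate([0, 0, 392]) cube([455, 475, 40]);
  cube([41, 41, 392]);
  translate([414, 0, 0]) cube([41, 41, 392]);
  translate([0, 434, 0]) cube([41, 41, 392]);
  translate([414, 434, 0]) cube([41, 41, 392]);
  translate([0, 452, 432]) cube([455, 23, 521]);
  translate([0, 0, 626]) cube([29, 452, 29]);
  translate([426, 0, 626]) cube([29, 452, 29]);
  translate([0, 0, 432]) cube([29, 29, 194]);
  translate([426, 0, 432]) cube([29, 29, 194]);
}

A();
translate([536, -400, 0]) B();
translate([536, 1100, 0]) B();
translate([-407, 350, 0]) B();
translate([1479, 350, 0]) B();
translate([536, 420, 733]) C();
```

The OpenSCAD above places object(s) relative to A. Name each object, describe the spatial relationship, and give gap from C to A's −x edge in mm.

A is a table. B is a stool. C is a chair. Four stools sit around the table at the −y, +y, −x, +x sides. The chair is on top of the table. The gap from the chair to the table's −x edge is 536 mm.

The chair's min-x is at 536; the table's min-x is 0; gap = 536 mm.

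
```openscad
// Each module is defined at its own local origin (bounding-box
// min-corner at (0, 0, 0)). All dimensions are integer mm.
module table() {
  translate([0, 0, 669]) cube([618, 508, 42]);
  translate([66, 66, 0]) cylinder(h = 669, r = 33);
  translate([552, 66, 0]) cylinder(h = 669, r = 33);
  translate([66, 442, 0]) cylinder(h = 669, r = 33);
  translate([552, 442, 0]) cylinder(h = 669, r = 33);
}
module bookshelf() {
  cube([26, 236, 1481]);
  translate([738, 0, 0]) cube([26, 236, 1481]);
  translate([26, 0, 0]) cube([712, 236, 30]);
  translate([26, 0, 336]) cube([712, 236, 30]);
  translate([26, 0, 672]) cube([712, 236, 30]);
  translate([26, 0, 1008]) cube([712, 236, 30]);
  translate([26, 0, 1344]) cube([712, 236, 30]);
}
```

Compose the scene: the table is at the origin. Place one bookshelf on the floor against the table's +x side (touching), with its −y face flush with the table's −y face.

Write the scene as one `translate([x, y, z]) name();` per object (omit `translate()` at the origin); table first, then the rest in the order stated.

table();
translate([618, 0, 0]) bookshelf();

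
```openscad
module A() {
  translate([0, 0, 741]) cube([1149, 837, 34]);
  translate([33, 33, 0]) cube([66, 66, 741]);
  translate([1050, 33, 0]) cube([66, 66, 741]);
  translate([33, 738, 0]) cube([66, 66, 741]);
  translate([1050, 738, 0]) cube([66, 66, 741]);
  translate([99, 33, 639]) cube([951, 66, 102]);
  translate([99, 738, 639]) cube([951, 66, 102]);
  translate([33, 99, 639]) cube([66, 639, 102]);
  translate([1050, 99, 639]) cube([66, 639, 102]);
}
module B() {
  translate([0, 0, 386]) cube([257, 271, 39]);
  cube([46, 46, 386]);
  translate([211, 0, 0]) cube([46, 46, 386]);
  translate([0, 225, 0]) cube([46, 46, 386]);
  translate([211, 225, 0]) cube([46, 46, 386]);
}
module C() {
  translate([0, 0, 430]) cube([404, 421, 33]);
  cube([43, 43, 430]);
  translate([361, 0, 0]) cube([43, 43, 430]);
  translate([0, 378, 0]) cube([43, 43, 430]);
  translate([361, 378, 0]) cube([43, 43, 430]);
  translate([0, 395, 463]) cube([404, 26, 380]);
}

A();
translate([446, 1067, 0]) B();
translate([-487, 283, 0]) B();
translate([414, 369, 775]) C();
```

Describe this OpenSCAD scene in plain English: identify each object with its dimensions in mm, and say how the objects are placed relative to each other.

A is a table with a 1149×837 mm rectangular top, 34 mm thick, top surface at z = 775 mm, supported by four 66×66 mm square legs, each inset 33 mm from the nearest pair of top edges, running from the floor. Four apron rails, 66 mm thick and 102 mm tall, run between adjacent legs with their top edges flush with the underside of the top and their outer faces flush with the legs' outer faces.

B is a four-legged stool. The seat is 257×271 mm, 39 mm thick, top at z = 425 mm. It stands on four square legs, each 46×46 mm in cross-section, from z = 0 to the seat underside, each flush with a corner of the seat.

C is a chair. The seat is a 404×421×33 mm slab with its top at z = 463 mm, on four 43×43 mm corner legs (flush with the seat edges, standing on z = 0). A flat backrest 26 mm thick, 380 mm tall, spans the full seat width and rises from the seat top along its +y edge, rear face flush with the rear of the seat.

Two stools sit around the table at the +y, −x sides. The chair is on top of the table.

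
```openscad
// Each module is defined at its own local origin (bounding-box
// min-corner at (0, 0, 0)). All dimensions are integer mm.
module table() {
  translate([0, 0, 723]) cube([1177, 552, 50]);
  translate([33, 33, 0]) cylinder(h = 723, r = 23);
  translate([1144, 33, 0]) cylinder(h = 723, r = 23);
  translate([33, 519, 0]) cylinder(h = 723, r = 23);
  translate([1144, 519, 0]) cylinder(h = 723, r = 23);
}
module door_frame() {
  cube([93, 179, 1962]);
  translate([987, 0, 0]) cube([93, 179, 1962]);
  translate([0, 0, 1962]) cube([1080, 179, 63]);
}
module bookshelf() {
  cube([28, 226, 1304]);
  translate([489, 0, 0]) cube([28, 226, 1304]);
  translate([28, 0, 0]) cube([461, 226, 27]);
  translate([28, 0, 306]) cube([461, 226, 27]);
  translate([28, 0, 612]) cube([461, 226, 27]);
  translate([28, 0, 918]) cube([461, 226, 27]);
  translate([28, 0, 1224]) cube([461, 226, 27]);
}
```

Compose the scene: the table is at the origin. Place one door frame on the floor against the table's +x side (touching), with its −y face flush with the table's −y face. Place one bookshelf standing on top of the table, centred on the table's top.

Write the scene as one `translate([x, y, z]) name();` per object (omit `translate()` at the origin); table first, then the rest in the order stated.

table();
translate([1177, 0, 0]) door_frame();
translate([330, 163, 773]) bookshelf();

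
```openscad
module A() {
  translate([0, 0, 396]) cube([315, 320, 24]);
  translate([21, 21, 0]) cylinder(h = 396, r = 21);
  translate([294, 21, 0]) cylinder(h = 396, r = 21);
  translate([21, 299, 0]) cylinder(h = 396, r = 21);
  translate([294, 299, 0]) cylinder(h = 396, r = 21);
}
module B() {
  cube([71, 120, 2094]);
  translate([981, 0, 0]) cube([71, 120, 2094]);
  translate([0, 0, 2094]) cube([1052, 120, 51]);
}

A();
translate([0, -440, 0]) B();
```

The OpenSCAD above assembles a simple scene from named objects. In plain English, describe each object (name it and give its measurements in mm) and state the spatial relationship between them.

A is a four-legged stool. The seat is a 315×320×24 mm slab whose top surface is at z = 420 mm; four round legs, each 42 mm in diameter, run from the floor (z = 0) to the underside of the seat, each leg's axis is inset half a diameter from the nearest pair of seat edges (so the leg's bounding box is flush with the corner).

B is a rectangular door frame: two vertical jambs of 71×120 mm section, 2094 mm tall, with a clear opening 910 mm wide between their inner faces. A header 51 mm tall and 120 mm deep lies on top of the jambs and spans the full outside width.

The door frame is on the floor beside the stool on its −y side.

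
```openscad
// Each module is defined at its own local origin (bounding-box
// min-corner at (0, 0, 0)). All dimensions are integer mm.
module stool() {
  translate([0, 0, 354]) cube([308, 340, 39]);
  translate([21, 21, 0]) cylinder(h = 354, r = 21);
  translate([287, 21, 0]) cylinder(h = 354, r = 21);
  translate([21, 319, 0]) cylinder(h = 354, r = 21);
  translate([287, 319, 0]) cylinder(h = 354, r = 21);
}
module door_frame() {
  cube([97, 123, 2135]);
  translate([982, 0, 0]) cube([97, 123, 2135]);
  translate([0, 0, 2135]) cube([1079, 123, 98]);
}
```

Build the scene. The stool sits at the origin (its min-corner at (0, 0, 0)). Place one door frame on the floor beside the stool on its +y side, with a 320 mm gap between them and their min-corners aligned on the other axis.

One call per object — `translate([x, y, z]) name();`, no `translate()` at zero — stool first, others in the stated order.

stool();
translate([0, 660, 0]) door_frame();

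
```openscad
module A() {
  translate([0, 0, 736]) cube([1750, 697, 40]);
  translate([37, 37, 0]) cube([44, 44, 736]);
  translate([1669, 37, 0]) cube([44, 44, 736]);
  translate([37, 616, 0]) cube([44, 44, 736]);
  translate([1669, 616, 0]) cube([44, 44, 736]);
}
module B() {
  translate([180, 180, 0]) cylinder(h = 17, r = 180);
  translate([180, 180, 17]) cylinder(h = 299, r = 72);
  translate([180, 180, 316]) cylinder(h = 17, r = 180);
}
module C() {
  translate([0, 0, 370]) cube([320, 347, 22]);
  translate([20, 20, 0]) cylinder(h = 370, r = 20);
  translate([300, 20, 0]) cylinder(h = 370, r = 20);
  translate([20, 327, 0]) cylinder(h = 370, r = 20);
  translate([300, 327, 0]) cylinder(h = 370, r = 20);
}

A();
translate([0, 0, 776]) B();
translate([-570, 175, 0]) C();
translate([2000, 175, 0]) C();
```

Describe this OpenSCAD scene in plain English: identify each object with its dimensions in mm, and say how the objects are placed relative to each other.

A is a rectangular dining table. The top is 1750×697×40 mm with its upper surface at z = 776 mm. It stands on four 44×44 mm square legs, each inset 37 mm from the nearest pair of top edges, running from the floor to the underside of the top.

B is a spool: two coaxial disc flanges of radius 180 mm and thickness 17 mm, joined by a core cylinder of radius 72 mm and height 299 mm. The lower flange rests on z = 0 and the three cylinders share a vertical axis.

C is a simple wooden stool: a rectangular seat 320 mm (x) by 347 mm (y), 22 mm thick, top face at z = 392 mm, on four round legs, each 40 mm in diameter. The legs rest on z = 0, each leg's axis is inset half a diameter from the nearest pair of seat edges (so the leg's bounding box is flush with the corner).

The spool is on top of the table. Two stools sit around the table at the −x, +x sides.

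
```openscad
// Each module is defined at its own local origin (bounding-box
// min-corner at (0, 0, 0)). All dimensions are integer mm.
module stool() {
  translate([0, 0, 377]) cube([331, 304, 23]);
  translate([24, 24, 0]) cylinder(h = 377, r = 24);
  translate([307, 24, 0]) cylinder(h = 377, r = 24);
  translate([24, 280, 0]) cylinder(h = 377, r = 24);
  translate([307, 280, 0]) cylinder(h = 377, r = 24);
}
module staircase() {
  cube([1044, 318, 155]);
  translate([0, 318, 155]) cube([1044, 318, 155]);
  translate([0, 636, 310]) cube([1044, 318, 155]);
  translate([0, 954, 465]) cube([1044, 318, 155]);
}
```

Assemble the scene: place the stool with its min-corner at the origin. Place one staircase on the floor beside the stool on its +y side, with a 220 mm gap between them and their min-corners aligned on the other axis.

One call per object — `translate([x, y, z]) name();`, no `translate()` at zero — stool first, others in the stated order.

stool();
translate([0, 524, 0]) staircase();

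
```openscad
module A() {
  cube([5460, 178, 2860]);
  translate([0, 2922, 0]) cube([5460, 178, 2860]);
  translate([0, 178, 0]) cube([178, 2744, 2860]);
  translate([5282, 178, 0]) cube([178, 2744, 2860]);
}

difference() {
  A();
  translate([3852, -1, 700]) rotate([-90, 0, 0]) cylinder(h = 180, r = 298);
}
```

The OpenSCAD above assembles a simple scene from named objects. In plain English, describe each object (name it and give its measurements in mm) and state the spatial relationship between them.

A is the wall frame of a small rectangular building: four walls, each 2860 mm tall and 178 mm thick, enclosing a footprint 5460 mm (x) by 3100 mm (y) outside-to-outside, with no floor or roof. The front and back walls (the −y and +y sides) span the full width; the two side walls fit between them.

The house frame has a circular hole of radius 298 mm through its front wall, centred at (x = 3852, z = 700).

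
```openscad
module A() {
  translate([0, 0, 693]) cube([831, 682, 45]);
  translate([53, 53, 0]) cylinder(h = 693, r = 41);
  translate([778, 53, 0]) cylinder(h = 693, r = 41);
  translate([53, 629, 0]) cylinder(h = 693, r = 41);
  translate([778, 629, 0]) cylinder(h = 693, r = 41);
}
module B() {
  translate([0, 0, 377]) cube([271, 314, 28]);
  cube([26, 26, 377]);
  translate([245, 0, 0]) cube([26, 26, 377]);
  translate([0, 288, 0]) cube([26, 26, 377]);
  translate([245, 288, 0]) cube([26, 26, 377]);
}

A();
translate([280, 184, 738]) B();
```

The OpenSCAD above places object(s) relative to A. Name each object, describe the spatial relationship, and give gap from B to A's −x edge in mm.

The stool's min-x is at 280; the table's min-x is 0; gap = 280 mm.

A is a table. B is a stool. The stool is on top of the table, centred. The gap from the stool to the table's −x edge is 280 mm.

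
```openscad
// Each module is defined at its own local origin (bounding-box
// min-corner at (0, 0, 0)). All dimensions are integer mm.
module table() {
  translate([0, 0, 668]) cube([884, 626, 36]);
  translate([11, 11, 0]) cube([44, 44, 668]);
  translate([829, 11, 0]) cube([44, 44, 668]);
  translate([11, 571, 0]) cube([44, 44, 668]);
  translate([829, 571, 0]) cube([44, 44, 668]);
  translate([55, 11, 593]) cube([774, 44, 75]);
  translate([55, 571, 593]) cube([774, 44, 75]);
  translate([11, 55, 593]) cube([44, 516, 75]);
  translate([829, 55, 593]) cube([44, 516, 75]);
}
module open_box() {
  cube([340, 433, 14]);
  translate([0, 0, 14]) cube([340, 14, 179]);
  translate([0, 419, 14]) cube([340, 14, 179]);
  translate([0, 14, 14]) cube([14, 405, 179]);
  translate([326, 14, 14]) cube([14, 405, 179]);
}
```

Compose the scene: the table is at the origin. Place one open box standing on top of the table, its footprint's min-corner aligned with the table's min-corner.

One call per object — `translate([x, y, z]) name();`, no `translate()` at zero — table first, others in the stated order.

table();
translate([0, 0, 704]) open_box();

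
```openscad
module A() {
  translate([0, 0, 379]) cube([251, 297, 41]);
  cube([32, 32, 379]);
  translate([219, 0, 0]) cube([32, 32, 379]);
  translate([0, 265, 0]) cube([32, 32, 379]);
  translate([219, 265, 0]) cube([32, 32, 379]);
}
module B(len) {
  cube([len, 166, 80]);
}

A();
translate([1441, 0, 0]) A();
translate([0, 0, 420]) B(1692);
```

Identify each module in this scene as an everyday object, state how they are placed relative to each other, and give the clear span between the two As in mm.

Second stool starts at x = 1441; first ends at x = 251; clear span = 1441 − 251 = 1190 mm.

A is a stool. B is a beam. A beam spans the tops of two stools. The clear span between the two stools is 1190 mm.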